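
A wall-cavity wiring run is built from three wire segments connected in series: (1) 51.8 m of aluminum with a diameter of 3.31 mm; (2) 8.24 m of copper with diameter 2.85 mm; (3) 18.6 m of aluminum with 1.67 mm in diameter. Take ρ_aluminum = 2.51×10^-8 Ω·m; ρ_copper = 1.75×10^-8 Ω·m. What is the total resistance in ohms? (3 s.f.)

Seg 1: A = π(d/2)² = π(1.6550e-03 m)² = 8.605e-06 m²
R_1 = (2.51×10^-8)(51.8)/(8.605e-06) = 0.1511 Ω
Seg 2: A = π(d/2)² = π(1.4250e-03 m)² = 6.379e-06 m²
R_2 = (1.75×10^-8)(8.24)/(6.379e-06) = 0.0226 Ω
Seg 3: A = π(d/2)² = π(8.3500e-04 m)² = 2.190e-06 m²
R_3 = (2.51×10^-8)(18.6)/(2.190e-06) = 0.2131 Ω
R_total = R_1 + R_2 + R_3 = 0.387 Ω

0.387 Ω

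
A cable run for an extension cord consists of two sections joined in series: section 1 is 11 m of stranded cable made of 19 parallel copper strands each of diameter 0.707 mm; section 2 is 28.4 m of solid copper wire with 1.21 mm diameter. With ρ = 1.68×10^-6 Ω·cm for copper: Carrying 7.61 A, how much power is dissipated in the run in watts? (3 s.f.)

ρ = 1.68×10^-6 Ω·cm = 1.68×10^-8 Ω·m
Section 1: A_strand = π(3.5350e-04)² = 3.926e-07 m²; R₁ = ρL/(N·A_s) = (1.68×10^-8)(11)/(19×3.926e-07) = 0.02478 Ω
Section 2: A = π(d/2)² = π(6.0500e-04 m)² = 1.150e-06 m²
R₂ = (1.68×10^-8)(28.4)/(1.150e-06) = 0.4149 Ω
R = R₁ + R₂ = 0.4397 Ω
P = I²R = (7.61)² × 0.4397 = 25.5 W

25.5 W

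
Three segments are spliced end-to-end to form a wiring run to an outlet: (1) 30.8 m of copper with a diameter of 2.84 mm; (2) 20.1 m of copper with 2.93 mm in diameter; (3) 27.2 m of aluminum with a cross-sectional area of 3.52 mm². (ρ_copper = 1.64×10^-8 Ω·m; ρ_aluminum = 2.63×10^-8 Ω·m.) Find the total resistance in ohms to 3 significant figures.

Seg 1: A = π(d/2)² = π(1.4200e-03 m)² = 6.335e-06 m²
R_1 = (1.64×10^-8)(30.8)/(6.335e-06) = 0.07974 Ω
Seg 2: A = π(d/2)² = π(1.4650e-03 m)² = 6.743e-06 m²
R_2 = (1.64×10^-8)(20.1)/(6.743e-06) = 0.04889 Ω
Seg 3: A = 3.52 mm² = 3.520e-06 m²
R_3 = (2.63×10^-8)(27.2)/(3.520e-06) = 0.2032 Ω
R_total = R_1 + R_2 + R_3 = 0.332 Ω

0.332 Ω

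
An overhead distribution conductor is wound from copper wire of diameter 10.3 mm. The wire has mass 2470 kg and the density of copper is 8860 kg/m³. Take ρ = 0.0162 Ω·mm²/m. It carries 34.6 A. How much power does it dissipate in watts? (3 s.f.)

779 W

ρ = 0.0162 Ω·mm²/m = 1.62×10^-8 Ω·m
A = π(d/2)² = π(5.1500e-03 m)² = 8.3323e-05 m²
L = m/(density·A) = 2470/(8860×8.3323e-05) = 3346 m
R = ρL/A = (1.62×10^-8)(3346)/(8.3323e-05) = 0.6505 Ω
P = I²R = (34.6)² × 0.6505 = 779 W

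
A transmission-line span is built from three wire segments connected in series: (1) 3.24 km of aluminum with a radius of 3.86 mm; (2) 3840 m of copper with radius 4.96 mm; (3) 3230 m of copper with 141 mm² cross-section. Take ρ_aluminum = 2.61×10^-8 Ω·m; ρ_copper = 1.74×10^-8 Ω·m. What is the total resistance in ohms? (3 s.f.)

3.07 Ω

Seg 1: A = πr² = π(3.8600e-03 m)² = 4.681e-05 m²
R_1 = (2.61×10^-8)(3240)/(4.681e-05) = 1.807 Ω
Seg 2: A = πr² = π(4.9600e-03 m)² = 7.729e-05 m²
R_2 = (1.74×10^-8)(3840)/(7.729e-05) = 0.8645 Ω
Seg 3: A = 141 mm² = 1.410e-04 m²
R_3 = (1.74×10^-8)(3230)/(1.410e-04) = 0.3986 Ω
R_total = R_1 + R_2 + R_3 = 3.07 Ω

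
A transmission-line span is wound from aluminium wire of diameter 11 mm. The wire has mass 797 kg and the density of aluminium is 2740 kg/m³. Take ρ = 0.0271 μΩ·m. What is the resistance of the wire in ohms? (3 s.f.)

ρ = 0.0271 μΩ·m = 2.71×10^-8 Ω·m
A = π(d/2)² = π(5.5000e-03 m)² = 9.5033e-05 m²
L = m/(density·A) = 797/(2740×9.5033e-05) = 3061 m
R = ρL/A = (2.71×10^-8)(3061)/(9.5033e-05) = 0.873 Ω

0.873 Ω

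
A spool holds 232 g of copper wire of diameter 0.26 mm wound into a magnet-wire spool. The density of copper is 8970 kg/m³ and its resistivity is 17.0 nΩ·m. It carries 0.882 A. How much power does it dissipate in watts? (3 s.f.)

121 W

ρ = 17.0 nΩ·m = 1.70×10^-8 Ω·m
A = π(d/2)² = π(1.3000e-04 m)² = 5.3093e-08 m²
L = m/(density·A) = 0.232/(8970×5.3093e-08) = 487.1 m
R = ρL/A = (1.70×10^-8)(487.1)/(5.3093e-08) = 156 Ω
P = I²R = (0.882)² × 156 = 121 W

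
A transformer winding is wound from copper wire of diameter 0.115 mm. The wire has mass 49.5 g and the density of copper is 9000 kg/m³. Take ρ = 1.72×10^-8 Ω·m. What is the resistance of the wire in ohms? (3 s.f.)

877 Ω

A = π(d/2)² = π(5.7500e-05 m)² = 1.0387e-08 m²
L = m/(density·A) = 0.0495/(9000×1.0387e-08) = 529.5 m
R = ρL/A = (1.72×10^-8)(529.5)/(1.0387e-08) = 877 Ω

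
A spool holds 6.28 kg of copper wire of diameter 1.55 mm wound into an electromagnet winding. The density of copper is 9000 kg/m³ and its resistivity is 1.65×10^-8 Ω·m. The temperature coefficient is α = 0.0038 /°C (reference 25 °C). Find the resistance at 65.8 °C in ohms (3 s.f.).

3.74 Ω

A = π(d/2)² = π(7.7500e-04 m)² = 1.8869e-06 m²
L = m/(density·A) = 6.28/(9000×1.8869e-06) = 369.8 m
R = ρL/A = (1.65×10^-8)(369.8)/(1.8869e-06) = 3.234 Ω
R(65.8 °C) = 3.234 × (1 + 0.0038×40.8) = 3.74 Ω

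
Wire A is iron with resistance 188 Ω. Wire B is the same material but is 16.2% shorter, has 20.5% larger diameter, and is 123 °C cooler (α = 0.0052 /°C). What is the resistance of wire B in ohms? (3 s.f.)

R ∝ ρL/d² with ρ ∝ (1+αΔT), so R_B/R_A = (1 − 16.2/100) × (1 + 20.5/100)⁻² × (1 − 0.0052×123)
= 0.838 × 0.6887 × 0.3604 = 0.208
R_B = 0.208 × 188 = 39.1 Ω

39.1 Ω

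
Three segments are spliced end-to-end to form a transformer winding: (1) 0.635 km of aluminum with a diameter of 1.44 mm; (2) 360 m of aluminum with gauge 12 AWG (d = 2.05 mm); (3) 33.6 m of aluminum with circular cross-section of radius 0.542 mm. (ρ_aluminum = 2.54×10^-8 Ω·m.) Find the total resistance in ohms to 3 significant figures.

13.6 Ω

Seg 1: A = π(d/2)² = π(7.2000e-04 m)² = 1.629e-06 m²
R_1 = (2.54×10^-8)(635)/(1.629e-06) = 9.904 Ω
Seg 2: A = π(2.05/2 mm)² = π(1.0250e-03 m)² = 3.301e-06 m²
R_2 = (2.54×10^-8)(360)/(3.301e-06) = 2.77 Ω
Seg 3: A = πr² = π(5.4200e-04 m)² = 9.229e-07 m²
R_3 = (2.54×10^-8)(33.6)/(9.229e-07) = 0.9248 Ω
R_total = R_1 + R_2 + R_3 = 13.6 Ω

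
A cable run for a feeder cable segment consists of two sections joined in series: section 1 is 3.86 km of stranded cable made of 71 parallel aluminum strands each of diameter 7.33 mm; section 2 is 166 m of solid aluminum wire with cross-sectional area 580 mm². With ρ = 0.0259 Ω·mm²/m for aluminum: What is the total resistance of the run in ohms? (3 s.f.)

ρ = 0.0259 Ω·mm²/m = 2.59×10^-8 Ω·m
Section 1: A_strand = π(3.6650e-03)² = 4.220e-05 m²; R₁ = ρL/(N·A_s) = (2.59×10^-8)(3860)/(71×4.220e-05) = 0.03337 Ω
Section 2: A = 580 mm² = 5.800e-04 m²
R₂ = (2.59×10^-8)(166)/(5.800e-04) = 0.007413 Ω
R = R₁ + R₂ = 0.0408 Ω

0.0408 Ω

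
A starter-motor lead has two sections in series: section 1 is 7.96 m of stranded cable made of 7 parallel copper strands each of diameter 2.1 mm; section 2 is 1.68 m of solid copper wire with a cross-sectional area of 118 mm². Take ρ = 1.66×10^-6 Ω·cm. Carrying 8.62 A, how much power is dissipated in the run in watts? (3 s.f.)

ρ = 1.66×10^-6 Ω·cm = 1.66×10^-8 Ω·m
Section 1: A_strand = π(1.0500e-03)² = 3.464e-06 m²; R₁ = ρL/(N·A_s) = (1.66×10^-8)(7.96)/(7×3.464e-06) = 0.00545 Ω
Section 2: A = 118 mm² = 1.180e-04 m²
R₂ = (1.66×10^-8)(1.68)/(1.180e-04) = 2.363×10^-4 Ω
R = R₁ + R₂ = 0.005686 Ω
P = I²R = (8.62)² × 0.005686 = 0.423 W

0.423 W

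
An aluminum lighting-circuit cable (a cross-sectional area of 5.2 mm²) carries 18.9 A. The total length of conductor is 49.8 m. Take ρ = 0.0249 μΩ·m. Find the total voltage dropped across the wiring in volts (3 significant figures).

ρ = 0.0249 μΩ·m = 2.49×10^-8 Ω·m
A = 5.2 mm² = 5.200e-06 m²
R = ρL/A = (2.49×10^-8)(49.8)/(5.200e-06) = 0.2385 Ω
V = IR = 18.9 × 0.2385 = 4.51 V

4.51 V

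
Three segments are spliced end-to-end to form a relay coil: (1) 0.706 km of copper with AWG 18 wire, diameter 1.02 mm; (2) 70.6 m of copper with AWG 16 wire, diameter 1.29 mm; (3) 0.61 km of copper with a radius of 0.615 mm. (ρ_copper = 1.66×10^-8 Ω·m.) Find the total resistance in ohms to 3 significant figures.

23.8 Ω

Seg 1: A = π(1.02/2 mm)² = π(5.1000e-04 m)² = 8.171e-07 m²
R_1 = (1.66×10^-8)(706)/(8.171e-07) = 14.34 Ω
Seg 2: A = π(1.29/2 mm)² = π(6.4500e-04 m)² = 1.307e-06 m²
R_2 = (1.66×10^-8)(70.6)/(1.307e-06) = 0.8967 Ω
Seg 3: A = πr² = π(6.1500e-04 m)² = 1.188e-06 m²
R_3 = (1.66×10^-8)(610)/(1.188e-06) = 8.522 Ω
R_total = R_1 + R_2 + R_3 = 23.8 Ω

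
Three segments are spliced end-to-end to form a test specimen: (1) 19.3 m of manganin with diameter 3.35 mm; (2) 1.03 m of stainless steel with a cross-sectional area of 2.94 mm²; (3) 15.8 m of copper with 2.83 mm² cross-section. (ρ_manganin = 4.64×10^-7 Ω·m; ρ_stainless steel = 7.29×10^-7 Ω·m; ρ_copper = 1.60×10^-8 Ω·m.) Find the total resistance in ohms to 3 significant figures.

1.36 Ω

Seg 1: A = π(d/2)² = π(1.6750e-03 m)² = 8.814e-06 m²
R_1 = (4.64×10^-7)(19.3)/(8.814e-06) = 1.016 Ω
Seg 2: A = 2.94 mm² = 2.940e-06 m²
R_2 = (7.29×10^-7)(1.03)/(2.940e-06) = 0.2554 Ω
Seg 3: A = 2.83 mm² = 2.830e-06 m²
R_3 = (1.60×10^-8)(15.8)/(2.830e-06) = 0.08933 Ω
R_total = R_1 + R_2 + R_3 = 1.36 Ω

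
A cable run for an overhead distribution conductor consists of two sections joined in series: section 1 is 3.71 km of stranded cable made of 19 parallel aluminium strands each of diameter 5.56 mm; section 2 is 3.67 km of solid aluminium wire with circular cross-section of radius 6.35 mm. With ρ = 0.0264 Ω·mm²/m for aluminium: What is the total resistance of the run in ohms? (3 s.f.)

ρ = 0.0264 Ω·mm²/m = 2.64×10^-8 Ω·m
Section 1: A_strand = π(2.7800e-03)² = 2.428e-05 m²; R₁ = ρL/(N·A_s) = (2.64×10^-8)(3710)/(19×2.428e-05) = 0.2123 Ω
Section 2: A = πr² = π(6.3500e-03 m)² = 1.267e-04 m²
R₂ = (2.64×10^-8)(3670)/(1.267e-04) = 0.7648 Ω
R = R₁ + R₂ = 0.977 Ω

0.977 Ω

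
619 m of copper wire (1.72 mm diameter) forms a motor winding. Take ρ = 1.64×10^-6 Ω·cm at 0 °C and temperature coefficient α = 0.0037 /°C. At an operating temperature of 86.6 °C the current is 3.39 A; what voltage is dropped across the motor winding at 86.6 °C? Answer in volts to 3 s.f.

19.6 V

ρ = 1.64×10^-6 Ω·cm = 1.64×10^-8 Ω·m
A = π(d/2)² = π(8.6000e-04 m)² = 2.324e-06 m²
R₍0₎ = ρL/A = (1.64×10^-8)(619)/(2.324e-06) = 4.369 Ω
R₍86.6₎ = R₍0₎(1 + αΔT) = 4.369 × (1 + 0.0037×86.6) = 5.769 Ω
V = IR = 3.39 × 5.769 = 19.6 V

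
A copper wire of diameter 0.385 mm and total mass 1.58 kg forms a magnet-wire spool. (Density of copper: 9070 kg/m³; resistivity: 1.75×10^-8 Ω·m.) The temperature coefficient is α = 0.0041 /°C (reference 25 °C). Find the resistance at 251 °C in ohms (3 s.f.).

433 Ω

A = π(d/2)² = π(1.9250e-04 m)² = 1.1642e-07 m²
L = m/(density·A) = 1.58/(9070×1.1642e-07) = 1496 m
R = ρL/A = (1.75×10^-8)(1496)/(1.1642e-07) = 224.9 Ω
R(251 °C) = 224.9 × (1 + 0.0041×226) = 433 Ω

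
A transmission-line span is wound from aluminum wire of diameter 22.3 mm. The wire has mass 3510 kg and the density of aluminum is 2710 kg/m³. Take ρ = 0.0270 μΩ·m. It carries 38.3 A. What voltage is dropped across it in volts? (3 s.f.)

ρ = 0.0270 μΩ·m = 2.70×10^-8 Ω·m
A = π(d/2)² = π(1.1150e-02 m)² = 3.9057e-04 m²
L = m/(density·A) = 3510/(2710×3.9057e-04) = 3316 m
R = ρL/A = (2.70×10^-8)(3316)/(3.9057e-04) = 0.2292 Ω
V = IR = 38.3 × 0.2292 = 8.78 V

8.78 V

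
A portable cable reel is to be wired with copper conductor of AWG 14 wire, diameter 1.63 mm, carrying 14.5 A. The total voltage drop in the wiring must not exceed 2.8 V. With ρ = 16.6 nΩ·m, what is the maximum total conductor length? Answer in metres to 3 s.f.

ρ = 16.6 nΩ·m = 1.66×10^-8 Ω·m
A = π(1.63/2 mm)² = π(8.1500e-04 m)² = 2.087e-06 m²
L_max = V_max·A/(1·ρI) = (2.8)(2.087e-06)/(1.66×10^-8×14.5) = 24.3 m

24.3 m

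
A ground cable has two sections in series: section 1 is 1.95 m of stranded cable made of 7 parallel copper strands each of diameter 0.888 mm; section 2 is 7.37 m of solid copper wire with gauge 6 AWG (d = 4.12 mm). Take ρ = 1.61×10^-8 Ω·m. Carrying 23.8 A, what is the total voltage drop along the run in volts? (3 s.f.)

0.384 V

Section 1: A_strand = π(4.4400e-04)² = 6.193e-07 m²; R₁ = ρL/(N·A_s) = (1.61×10^-8)(1.95)/(7×6.193e-07) = 0.007242 Ω
Section 2: A = π(4.12/2 mm)² = π(2.0600e-03 m)² = 1.333e-05 m²
R₂ = (1.61×10^-8)(7.37)/(1.333e-05) = 0.0089 Ω
R = R₁ + R₂ = 0.01614 Ω
V = IR = 23.8 × 0.01614 = 0.384 V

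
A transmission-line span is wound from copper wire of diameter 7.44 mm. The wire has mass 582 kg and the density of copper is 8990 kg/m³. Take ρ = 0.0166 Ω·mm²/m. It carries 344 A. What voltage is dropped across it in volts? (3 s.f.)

196 V

ρ = 0.0166 Ω·mm²/m = 1.66×10^-8 Ω·m
A = π(d/2)² = π(3.7200e-03 m)² = 4.3475e-05 m²
L = m/(density·A) = 582/(8990×4.3475e-05) = 1489 m
R = ρL/A = (1.66×10^-8)(1489)/(4.3475e-05) = 0.5686 Ω
V = IR = 344 × 0.5686 = 196 V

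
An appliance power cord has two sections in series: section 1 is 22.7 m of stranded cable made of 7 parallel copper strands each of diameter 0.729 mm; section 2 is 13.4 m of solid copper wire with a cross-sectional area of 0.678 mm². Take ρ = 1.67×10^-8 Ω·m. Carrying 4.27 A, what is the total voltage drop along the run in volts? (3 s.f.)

1.96 V

Section 1: A_strand = π(3.6450e-04)² = 4.174e-07 m²; R₁ = ρL/(N·A_s) = (1.67×10^-8)(22.7)/(7×4.174e-07) = 0.1297 Ω
Section 2: A = 0.678 mm² = 6.780e-07 m²
R₂ = (1.67×10^-8)(13.4)/(6.780e-07) = 0.3301 Ω
R = R₁ + R₂ = 0.4598 Ω
V = IR = 4.27 × 0.4598 = 1.96 V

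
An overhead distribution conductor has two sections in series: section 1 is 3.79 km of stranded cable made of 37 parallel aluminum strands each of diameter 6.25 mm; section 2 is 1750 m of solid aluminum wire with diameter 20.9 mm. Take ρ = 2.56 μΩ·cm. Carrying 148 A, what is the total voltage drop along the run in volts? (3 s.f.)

32.0 V

ρ = 2.56 μΩ·cm = 2.56×10^-8 Ω·m
Section 1: A_strand = π(3.1250e-03)² = 3.068e-05 m²; R₁ = ρL/(N·A_s) = (2.56×10^-8)(3790)/(37×3.068e-05) = 0.08547 Ω
Section 2: A = π(d/2)² = π(1.0450e-02 m)² = 3.431e-04 m²
R₂ = (2.56×10^-8)(1750)/(3.431e-04) = 0.1306 Ω
R = R₁ + R₂ = 0.2161 Ω
V = IR = 148 × 0.2161 = 32.0 V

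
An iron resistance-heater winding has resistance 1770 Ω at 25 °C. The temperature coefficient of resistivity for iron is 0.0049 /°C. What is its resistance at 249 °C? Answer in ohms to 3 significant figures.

ΔT = 249 − 25 = 224 °C
R = R₀(1 + αΔT) = 1770 × (1 + 0.0049×224) = 1770 × 2.098 = 3710 Ω

3710 Ω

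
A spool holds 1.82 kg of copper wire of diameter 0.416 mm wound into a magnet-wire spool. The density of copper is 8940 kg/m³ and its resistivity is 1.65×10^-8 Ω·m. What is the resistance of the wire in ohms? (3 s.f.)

182 Ω

A = π(d/2)² = π(2.0800e-04 m)² = 1.3592e-07 m²
L = m/(density·A) = 1.82/(8940×1.3592e-07) = 1498 m
R = ρL/A = (1.65×10^-8)(1498)/(1.3592e-07) = 182 Ω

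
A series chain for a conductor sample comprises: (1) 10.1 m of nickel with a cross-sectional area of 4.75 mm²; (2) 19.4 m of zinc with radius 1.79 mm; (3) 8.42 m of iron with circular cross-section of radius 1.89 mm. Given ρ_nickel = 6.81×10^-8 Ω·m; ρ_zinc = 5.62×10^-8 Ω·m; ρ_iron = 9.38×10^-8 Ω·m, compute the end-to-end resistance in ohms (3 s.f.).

0.323 Ω

Seg 1: A = 4.75 mm² = 4.750e-06 m²
R_1 = (6.81×10^-8)(10.1)/(4.750e-06) = 0.1448 Ω
Seg 2: A = πr² = π(1.7900e-03 m)² = 1.007e-05 m²
R_2 = (5.62×10^-8)(19.4)/(1.007e-05) = 0.1083 Ω
Seg 3: A = πr² = π(1.8900e-03 m)² = 1.122e-05 m²
R_3 = (9.38×10^-8)(8.42)/(1.122e-05) = 0.07038 Ω
R_total = R_1 + R_2 + R_3 = 0.323 Ω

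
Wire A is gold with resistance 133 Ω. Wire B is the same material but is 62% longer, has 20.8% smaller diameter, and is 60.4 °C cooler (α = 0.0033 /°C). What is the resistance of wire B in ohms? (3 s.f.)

275 Ω

R ∝ ρL/d² with ρ ∝ (1+αΔT), so R_B/R_A = (1 + 62/100) × (1 − 20.8/100)⁻² × (1 − 0.0033×60.4)
= 1.62 × 1.594 × 0.8007 = 2.068
R_B = 2.068 × 133 = 275 Ω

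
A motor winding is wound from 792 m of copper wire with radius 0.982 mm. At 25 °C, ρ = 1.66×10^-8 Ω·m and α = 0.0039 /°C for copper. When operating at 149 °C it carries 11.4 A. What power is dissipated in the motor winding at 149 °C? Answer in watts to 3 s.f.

A = πr² = π(9.8200e-04 m)² = 3.030e-06 m²
R₍25₎ = ρL/A = (1.66×10^-8)(792)/(3.030e-06) = 4.34 Ω
R₍149₎ = R₍25₎(1 + αΔT) = 4.34 × (1 + 0.0039×124) = 6.438 Ω
P = I²R = (11.4)² × 6.438 = 837 W

837 W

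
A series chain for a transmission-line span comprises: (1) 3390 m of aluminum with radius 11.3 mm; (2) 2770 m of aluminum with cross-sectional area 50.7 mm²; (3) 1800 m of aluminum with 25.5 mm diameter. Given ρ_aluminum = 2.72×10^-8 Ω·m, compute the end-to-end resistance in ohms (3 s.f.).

1.81 Ω

Seg 1: A = πr² = π(1.1300e-02 m)² = 4.011e-04 m²
R_1 = (2.72×10^-8)(3390)/(4.011e-04) = 0.2299 Ω
Seg 2: A = 50.7 mm² = 5.070e-05 m²
R_2 = (2.72×10^-8)(2770)/(5.070e-05) = 1.486 Ω
Seg 3: A = π(d/2)² = π(1.2750e-02 m)² = 5.107e-04 m²
R_3 = (2.72×10^-8)(1800)/(5.107e-04) = 0.09587 Ω
R_total = R_1 + R_2 + R_3 = 1.81 Ω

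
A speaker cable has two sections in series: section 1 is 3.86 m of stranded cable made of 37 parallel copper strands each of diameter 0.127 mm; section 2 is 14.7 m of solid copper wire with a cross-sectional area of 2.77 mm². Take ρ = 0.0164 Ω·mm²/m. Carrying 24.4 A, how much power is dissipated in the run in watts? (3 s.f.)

132 W

ρ = 0.0164 Ω·mm²/m = 1.64×10^-8 Ω·m
Section 1: A_strand = π(6.3500e-05)² = 1.267e-08 m²; R₁ = ρL/(N·A_s) = (1.64×10^-8)(3.86)/(37×1.267e-08) = 0.1351 Ω
Section 2: A = 2.77 mm² = 2.770e-06 m²
R₂ = (1.64×10^-8)(14.7)/(2.770e-06) = 0.08703 Ω
R = R₁ + R₂ = 0.2221 Ω
P = I²R = (24.4)² × 0.2221 = 132 W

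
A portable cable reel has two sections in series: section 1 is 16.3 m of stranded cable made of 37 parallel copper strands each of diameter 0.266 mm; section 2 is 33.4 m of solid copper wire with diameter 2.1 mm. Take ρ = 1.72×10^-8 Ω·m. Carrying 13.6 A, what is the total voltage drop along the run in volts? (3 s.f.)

4.11 V

Section 1: A_strand = π(1.3300e-04)² = 5.557e-08 m²; R₁ = ρL/(N·A_s) = (1.72×10^-8)(16.3)/(37×5.557e-08) = 0.1364 Ω
Section 2: A = π(d/2)² = π(1.0500e-03 m)² = 3.464e-06 m²
R₂ = (1.72×10^-8)(33.4)/(3.464e-06) = 0.1659 Ω
R = R₁ + R₂ = 0.3022 Ω
V = IR = 13.6 × 0.3022 = 4.11 V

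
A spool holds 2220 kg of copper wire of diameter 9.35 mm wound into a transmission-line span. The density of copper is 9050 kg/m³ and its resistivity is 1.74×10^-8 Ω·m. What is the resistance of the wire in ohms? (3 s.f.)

A = π(d/2)² = π(4.6750e-03 m)² = 6.8661e-05 m²
L = m/(density·A) = 2220/(9050×6.8661e-05) = 3573 m
R = ρL/A = (1.74×10^-8)(3573)/(6.8661e-05) = 0.905 Ω

0.905 Ω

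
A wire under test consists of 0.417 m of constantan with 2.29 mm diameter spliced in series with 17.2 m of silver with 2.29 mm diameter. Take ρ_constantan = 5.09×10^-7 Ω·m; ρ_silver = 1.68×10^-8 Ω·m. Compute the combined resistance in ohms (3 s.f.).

0.122 Ω

Segment 1: A = π(d/2)² = π(1.1450e-03 m)² = 4.119e-06 m²
R₁ = ρL/A = (5.09×10^-7)(0.417)/(4.119e-06) = 0.05153 Ω
R₂ = (1.68×10^-8)(17.2)/(4.119e-06) = 0.07016 Ω
R = R₁ + R₂ = 0.122 Ω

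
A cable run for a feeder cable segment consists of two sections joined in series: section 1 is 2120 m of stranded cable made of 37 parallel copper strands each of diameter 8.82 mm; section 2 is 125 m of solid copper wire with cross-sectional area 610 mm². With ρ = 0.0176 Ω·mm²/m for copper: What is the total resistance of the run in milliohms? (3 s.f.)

ρ = 0.0176 Ω·mm²/m = 1.76×10^-8 Ω·m
Section 1: A_strand = π(4.4100e-03)² = 6.110e-05 m²; R₁ = ρL/(N·A_s) = (1.76×10^-8)(2120)/(37×6.110e-05) = 0.01651 Ω
Section 2: A = 610 mm² = 6.100e-04 m²
R₂ = (1.76×10^-8)(125)/(6.100e-04) = 0.003607 Ω
R = R₁ + R₂ = 20.1 mΩ

20.1 mΩ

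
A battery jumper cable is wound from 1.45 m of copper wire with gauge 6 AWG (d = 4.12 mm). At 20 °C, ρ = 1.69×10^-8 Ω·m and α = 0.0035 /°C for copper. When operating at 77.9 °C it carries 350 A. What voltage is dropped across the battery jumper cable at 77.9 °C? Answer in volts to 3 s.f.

A = π(4.12/2 mm)² = π(2.0600e-03 m)² = 1.333e-05 m²
R₍20₎ = ρL/A = (1.69×10^-8)(1.45)/(1.333e-05) = 0.001838 Ω
R₍77.9₎ = R₍20₎(1 + αΔT) = 0.001838 × (1 + 0.0035×57.9) = 0.002211 Ω
V = IR = 350 × 0.002211 = 0.774 V

0.774 V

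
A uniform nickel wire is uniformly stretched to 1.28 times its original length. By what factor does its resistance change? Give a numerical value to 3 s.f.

Volume constant ⇒ A' = A/k with k = 1.28. R' = ρ(kL)/(A/k) = k²R.
Factor = 1.64

1.64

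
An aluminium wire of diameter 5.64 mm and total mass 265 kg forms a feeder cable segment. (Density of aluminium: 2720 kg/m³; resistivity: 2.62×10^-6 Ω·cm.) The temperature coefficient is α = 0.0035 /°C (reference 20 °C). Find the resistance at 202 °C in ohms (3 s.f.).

ρ = 2.62×10^-6 Ω·cm = 2.62×10^-8 Ω·m
A = π(d/2)² = π(2.8200e-03 m)² = 2.4983e-05 m²
L = m/(density·A) = 265/(2720×2.4983e-05) = 3900 m
R = ρL/A = (2.62×10^-8)(3900)/(2.4983e-05) = 4.09 Ω
R(202 °C) = 4.09 × (1 + 0.0035×182) = 6.69 Ω

6.69 Ω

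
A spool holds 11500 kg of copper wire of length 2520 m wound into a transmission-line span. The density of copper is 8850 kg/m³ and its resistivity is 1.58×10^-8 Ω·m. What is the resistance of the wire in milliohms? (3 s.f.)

A = m/(density·L) = 11500/(8850×2520) = 5.1565e-04 m²
R = ρL/A = (1.58×10^-8)(2520)/(5.1565e-04) = 77.2 mΩ

77.2 mΩ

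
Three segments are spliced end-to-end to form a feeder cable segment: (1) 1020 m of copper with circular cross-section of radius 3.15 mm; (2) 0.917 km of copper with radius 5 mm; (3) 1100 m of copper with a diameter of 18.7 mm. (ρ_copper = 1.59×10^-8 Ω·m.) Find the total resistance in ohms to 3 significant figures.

0.770 Ω

Seg 1: A = πr² = π(3.1500e-03 m)² = 3.117e-05 m²
R_1 = (1.59×10^-8)(1020)/(3.117e-05) = 0.5203 Ω
Seg 2: A = πr² = π(5.0000e-03 m)² = 7.854e-05 m²
R_2 = (1.59×10^-8)(917)/(7.854e-05) = 0.1856 Ω
Seg 3: A = π(d/2)² = π(9.3500e-03 m)² = 2.746e-04 m²
R_3 = (1.59×10^-8)(1100)/(2.746e-04) = 0.06368 Ω
R_total = R_1 + R_2 + R_3 = 0.770 Ω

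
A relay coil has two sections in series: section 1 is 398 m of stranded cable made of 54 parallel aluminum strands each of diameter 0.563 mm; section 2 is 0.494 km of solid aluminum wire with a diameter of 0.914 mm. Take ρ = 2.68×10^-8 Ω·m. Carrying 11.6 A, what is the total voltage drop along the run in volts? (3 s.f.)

Section 1: A_strand = π(2.8150e-04)² = 2.489e-07 m²; R₁ = ρL/(N·A_s) = (2.68×10^-8)(398)/(54×2.489e-07) = 0.7934 Ω
Section 2: A = π(d/2)² = π(4.5700e-04 m)² = 6.561e-07 m²
R₂ = (2.68×10^-8)(494)/(6.561e-07) = 20.18 Ω
R = R₁ + R₂ = 20.97 Ω
V = IR = 11.6 × 20.97 = 243 V

243 V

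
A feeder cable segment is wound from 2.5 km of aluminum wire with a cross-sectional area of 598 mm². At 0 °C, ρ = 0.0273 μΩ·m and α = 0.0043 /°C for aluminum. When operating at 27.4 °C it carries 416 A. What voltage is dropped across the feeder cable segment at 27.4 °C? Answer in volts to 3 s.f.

ρ = 0.0273 μΩ·m = 2.73×10^-8 Ω·m
A = 598 mm² = 5.980e-04 m²
R₍0₎ = ρL/A = (2.73×10^-8)(2500)/(5.980e-04) = 0.1141 Ω
R₍27.4₎ = R₍0₎(1 + αΔT) = 0.1141 × (1 + 0.0043×27.4) = 0.1276 Ω
V = IR = 416 × 0.1276 = 53.1 V

53.1 V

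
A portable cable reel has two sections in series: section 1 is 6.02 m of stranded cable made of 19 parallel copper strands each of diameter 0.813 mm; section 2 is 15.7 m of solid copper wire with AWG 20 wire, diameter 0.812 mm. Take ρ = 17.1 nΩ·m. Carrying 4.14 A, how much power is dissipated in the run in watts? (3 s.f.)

ρ = 17.1 nΩ·m = 1.71×10^-8 Ω·m
Section 1: A_strand = π(4.0650e-04)² = 5.191e-07 m²; R₁ = ρL/(N·A_s) = (1.71×10^-8)(6.02)/(19×5.191e-07) = 0.01044 Ω
Section 2: A = π(0.812/2 mm)² = π(4.0600e-04 m)² = 5.178e-07 m²
R₂ = (1.71×10^-8)(15.7)/(5.178e-07) = 0.5184 Ω
R = R₁ + R₂ = 0.5289 Ω
P = I²R = (4.14)² × 0.5289 = 9.06 W

9.06 W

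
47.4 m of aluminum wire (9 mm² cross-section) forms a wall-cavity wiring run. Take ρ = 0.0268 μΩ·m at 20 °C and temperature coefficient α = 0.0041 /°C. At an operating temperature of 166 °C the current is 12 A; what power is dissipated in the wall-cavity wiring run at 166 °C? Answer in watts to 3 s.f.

32.5 W

ρ = 0.0268 μΩ·m = 2.68×10^-8 Ω·m
A = 9 mm² = 9.000e-06 m²
R₍20₎ = ρL/A = (2.68×10^-8)(47.4)/(9.000e-06) = 0.1411 Ω
R₍166₎ = R₍20₎(1 + αΔT) = 0.1411 × (1 + 0.0041×146) = 0.2256 Ω
P = I²R = (12)² × 0.2256 = 32.5 W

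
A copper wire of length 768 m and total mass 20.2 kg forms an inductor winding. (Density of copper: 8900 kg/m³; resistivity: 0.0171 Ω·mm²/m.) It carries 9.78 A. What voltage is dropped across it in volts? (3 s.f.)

ρ = 0.0171 Ω·mm²/m = 1.71×10^-8 Ω·m
A = m/(density·L) = 20.2/(8900×768) = 2.9553e-06 m²
R = ρL/A = (1.71×10^-8)(768)/(2.9553e-06) = 4.444 Ω
V = IR = 9.78 × 4.444 = 43.5 V

43.5 V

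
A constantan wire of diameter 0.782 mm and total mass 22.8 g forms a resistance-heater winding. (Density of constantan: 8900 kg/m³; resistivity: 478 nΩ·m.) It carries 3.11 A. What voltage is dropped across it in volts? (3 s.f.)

ρ = 478 nΩ·m = 4.78×10^-7 Ω·m
A = π(d/2)² = π(3.9100e-04 m)² = 4.8029e-07 m²
L = m/(density·A) = 0.0228/(8900×4.8029e-07) = 5.334 m
R = ρL/A = (4.78×10^-7)(5.334)/(4.8029e-07) = 5.308 Ω
V = IR = 3.11 × 5.308 = 16.5 V

16.5 V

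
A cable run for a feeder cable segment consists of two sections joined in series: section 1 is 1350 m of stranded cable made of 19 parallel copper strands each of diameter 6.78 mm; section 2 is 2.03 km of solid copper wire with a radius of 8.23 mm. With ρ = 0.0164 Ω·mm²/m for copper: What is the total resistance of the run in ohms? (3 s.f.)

ρ = 0.0164 Ω·mm²/m = 1.64×10^-8 Ω·m
Section 1: A_strand = π(3.3900e-03)² = 3.610e-05 m²; R₁ = ρL/(N·A_s) = (1.64×10^-8)(1350)/(19×3.610e-05) = 0.03228 Ω
Section 2: A = πr² = π(8.2300e-03 m)² = 2.128e-04 m²
R₂ = (1.64×10^-8)(2030)/(2.128e-04) = 0.1565 Ω
R = R₁ + R₂ = 0.189 Ω

0.189 Ω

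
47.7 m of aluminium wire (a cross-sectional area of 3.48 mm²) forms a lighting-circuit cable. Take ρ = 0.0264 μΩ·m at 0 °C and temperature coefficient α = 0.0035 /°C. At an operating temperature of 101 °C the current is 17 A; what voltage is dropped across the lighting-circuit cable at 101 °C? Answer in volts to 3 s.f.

ρ = 0.0264 μΩ·m = 2.64×10^-8 Ω·m
A = 3.48 mm² = 3.480e-06 m²
R₍0₎ = ρL/A = (2.64×10^-8)(47.7)/(3.480e-06) = 0.3619 Ω
R₍101₎ = R₍0₎(1 + αΔT) = 0.3619 × (1 + 0.0035×101) = 0.4898 Ω
V = IR = 17 × 0.4898 = 8.33 V

8.33 V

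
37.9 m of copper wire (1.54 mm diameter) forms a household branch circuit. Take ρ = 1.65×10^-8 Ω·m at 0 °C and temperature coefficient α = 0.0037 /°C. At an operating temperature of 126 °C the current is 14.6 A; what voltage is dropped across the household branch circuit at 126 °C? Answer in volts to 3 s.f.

A = π(d/2)² = π(7.7000e-04 m)² = 1.863e-06 m²
R₍0₎ = ρL/A = (1.65×10^-8)(37.9)/(1.863e-06) = 0.3357 Ω
R₍126₎ = R₍0₎(1 + αΔT) = 0.3357 × (1 + 0.0037×126) = 0.4922 Ω
V = IR = 14.6 × 0.4922 = 7.19 V

7.19 V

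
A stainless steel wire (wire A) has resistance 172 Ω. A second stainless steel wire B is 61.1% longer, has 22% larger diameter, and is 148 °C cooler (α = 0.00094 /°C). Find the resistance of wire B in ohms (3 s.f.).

R ∝ ρL/d² with ρ ∝ (1+αΔT), so R_B/R_A = (1 + 61.1/100) × (1 + 22/100)⁻² × (1 − 0.00094×148)
= 1.611 × 0.6719 × 0.8609 = 0.9318
R_B = 0.9318 × 172 = 160 Ω

160 Ω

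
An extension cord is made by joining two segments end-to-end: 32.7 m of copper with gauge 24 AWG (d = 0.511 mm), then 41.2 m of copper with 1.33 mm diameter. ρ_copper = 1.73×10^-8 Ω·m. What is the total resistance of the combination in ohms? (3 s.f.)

3.27 Ω

Segment 1: A = π(0.511/2 mm)² = π(2.5550e-04 m)² = 2.051e-07 m²
R₁ = ρL/A = (1.73×10^-8)(32.7)/(2.051e-07) = 2.758 Ω
Segment 2: A = π(d/2)² = π(6.6500e-04 m)² = 1.389e-06 m²
R₂ = (1.73×10^-8)(41.2)/(1.389e-06) = 0.513 Ω
R = R₁ + R₂ = 3.27 Ω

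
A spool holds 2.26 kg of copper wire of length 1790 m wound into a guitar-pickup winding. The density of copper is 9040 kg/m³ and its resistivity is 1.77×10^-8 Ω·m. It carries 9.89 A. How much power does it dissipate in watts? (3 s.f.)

A = m/(density·L) = 2.26/(9040×1790) = 1.3966e-07 m²
R = ρL/A = (1.77×10^-8)(1790)/(1.3966e-07) = 226.9 Ω
P = I²R = (9.89)² × 226.9 = 22200 W

22200 W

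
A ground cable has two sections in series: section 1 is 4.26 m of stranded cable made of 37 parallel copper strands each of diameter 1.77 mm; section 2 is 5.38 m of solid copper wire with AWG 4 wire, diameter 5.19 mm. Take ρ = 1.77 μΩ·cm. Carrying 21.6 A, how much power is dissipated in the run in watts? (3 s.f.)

ρ = 1.77 μΩ·cm = 1.77×10^-8 Ω·m
Section 1: A_strand = π(8.8500e-04)² = 2.461e-06 m²; R₁ = ρL/(N·A_s) = (1.77×10^-8)(4.26)/(37×2.461e-06) = 8.282×10^-4 Ω
Section 2: A = π(5.19/2 mm)² = π(2.5950e-03 m)² = 2.116e-05 m²
R₂ = (1.77×10^-8)(5.38)/(2.116e-05) = 0.004501 Ω
R = R₁ + R₂ = 0.005329 Ω
P = I²R = (21.6)² × 0.005329 = 2.49 W

2.49 W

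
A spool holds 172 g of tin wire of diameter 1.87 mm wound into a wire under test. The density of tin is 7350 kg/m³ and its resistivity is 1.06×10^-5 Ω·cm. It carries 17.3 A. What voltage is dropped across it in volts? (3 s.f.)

5.69 V

ρ = 1.06×10^-5 Ω·cm = 1.06×10^-7 Ω·m
A = π(d/2)² = π(9.3500e-04 m)² = 2.7465e-06 m²
L = m/(density·A) = 0.172/(7350×2.7465e-06) = 8.521 m
R = ρL/A = (1.06×10^-7)(8.521)/(2.7465e-06) = 0.3289 Ω
V = IR = 17.3 × 0.3289 = 5.69 V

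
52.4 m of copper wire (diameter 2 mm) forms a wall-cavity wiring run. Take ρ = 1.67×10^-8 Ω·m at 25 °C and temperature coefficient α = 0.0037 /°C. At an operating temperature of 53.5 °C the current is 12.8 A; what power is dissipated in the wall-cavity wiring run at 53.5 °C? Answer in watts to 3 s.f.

A = π(d/2)² = π(1.0000e-03 m)² = 3.142e-06 m²
R₍25₎ = ρL/A = (1.67×10^-8)(52.4)/(3.142e-06) = 0.2785 Ω
R₍53.5₎ = R₍25₎(1 + αΔT) = 0.2785 × (1 + 0.0037×28.5) = 0.3079 Ω
P = I²R = (12.8)² × 0.3079 = 50.4 W

50.4 W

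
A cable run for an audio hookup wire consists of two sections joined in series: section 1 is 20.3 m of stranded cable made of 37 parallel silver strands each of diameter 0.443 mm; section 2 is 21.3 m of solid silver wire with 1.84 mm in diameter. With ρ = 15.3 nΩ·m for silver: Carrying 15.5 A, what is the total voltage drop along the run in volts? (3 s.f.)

2.74 V

ρ = 15.3 nΩ·m = 1.53×10^-8 Ω·m
Section 1: A_strand = π(2.2150e-04)² = 1.541e-07 m²; R₁ = ρL/(N·A_s) = (1.53×10^-8)(20.3)/(37×1.541e-07) = 0.05446 Ω
Section 2: A = π(d/2)² = π(9.2000e-04 m)² = 2.659e-06 m²
R₂ = (1.53×10^-8)(21.3)/(2.659e-06) = 0.1226 Ω
R = R₁ + R₂ = 0.177 Ω
V = IR = 15.5 × 0.177 = 2.74 V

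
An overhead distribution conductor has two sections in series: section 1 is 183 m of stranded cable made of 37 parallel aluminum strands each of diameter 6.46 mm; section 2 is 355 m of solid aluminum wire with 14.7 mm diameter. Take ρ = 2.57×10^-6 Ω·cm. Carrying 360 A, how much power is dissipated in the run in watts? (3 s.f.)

7470 W

ρ = 2.57×10^-6 Ω·cm = 2.57×10^-8 Ω·m
Section 1: A_strand = π(3.2300e-03)² = 3.278e-05 m²; R₁ = ρL/(N·A_s) = (2.57×10^-8)(183)/(37×3.278e-05) = 0.003878 Ω
Section 2: A = π(d/2)² = π(7.3500e-03 m)² = 1.697e-04 m²
R₂ = (2.57×10^-8)(355)/(1.697e-04) = 0.05376 Ω
R = R₁ + R₂ = 0.05764 Ω
P = I²R = (360)² × 0.05764 = 7470 W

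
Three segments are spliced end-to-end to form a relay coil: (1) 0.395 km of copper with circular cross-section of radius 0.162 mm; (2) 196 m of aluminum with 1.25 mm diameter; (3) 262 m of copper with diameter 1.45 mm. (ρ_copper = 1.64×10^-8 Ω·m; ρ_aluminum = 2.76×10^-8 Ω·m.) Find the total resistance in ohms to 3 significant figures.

Seg 1: A = πr² = π(1.6200e-04 m)² = 8.245e-08 m²
R_1 = (1.64×10^-8)(395)/(8.245e-08) = 78.57 Ω
Seg 2: A = π(d/2)² = π(6.2500e-04 m)² = 1.227e-06 m²
R_2 = (2.76×10^-8)(196)/(1.227e-06) = 4.408 Ω
Seg 3: A = π(d/2)² = π(7.2500e-04 m)² = 1.651e-06 m²
R_3 = (1.64×10^-8)(262)/(1.651e-06) = 2.602 Ω
R_total = R_1 + R_2 + R_3 = 85.6 Ω

85.6 Ω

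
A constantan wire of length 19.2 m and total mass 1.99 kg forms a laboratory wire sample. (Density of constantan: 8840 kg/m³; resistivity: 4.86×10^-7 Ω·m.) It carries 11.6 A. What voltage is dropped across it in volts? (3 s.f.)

9.23 V

A = m/(density·L) = 1.99/(8840×19.2) = 1.1725e-05 m²
R = ρL/A = (4.86×10^-7)(19.2)/(1.1725e-05) = 0.7959 Ω
V = IR = 11.6 × 0.7959 = 9.23 V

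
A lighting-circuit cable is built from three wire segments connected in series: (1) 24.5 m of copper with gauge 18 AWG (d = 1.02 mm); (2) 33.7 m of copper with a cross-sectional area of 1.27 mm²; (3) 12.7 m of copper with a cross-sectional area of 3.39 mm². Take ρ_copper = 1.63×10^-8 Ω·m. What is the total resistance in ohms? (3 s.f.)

Seg 1: A = π(1.02/2 mm)² = π(5.1000e-04 m)² = 8.171e-07 m²
R_1 = (1.63×10^-8)(24.5)/(8.171e-07) = 0.4887 Ω
Seg 2: A = 1.27 mm² = 1.270e-06 m²
R_2 = (1.63×10^-8)(33.7)/(1.270e-06) = 0.4325 Ω
Seg 3: A = 3.39 mm² = 3.390e-06 m²
R_3 = (1.63×10^-8)(12.7)/(3.390e-06) = 0.06106 Ω
R_total = R_1 + R_2 + R_3 = 0.982 Ω

0.982 Ω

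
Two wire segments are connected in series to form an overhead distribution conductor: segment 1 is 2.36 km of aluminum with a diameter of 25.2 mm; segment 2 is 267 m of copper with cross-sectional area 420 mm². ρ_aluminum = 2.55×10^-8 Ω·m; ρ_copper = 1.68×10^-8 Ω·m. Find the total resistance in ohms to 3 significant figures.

0.131 Ω

Segment 1: A = π(d/2)² = π(1.2600e-02 m)² = 4.988e-04 m²
R₁ = ρL/A = (2.55×10^-8)(2360)/(4.988e-04) = 0.1207 Ω
Segment 2: A = 420 mm² = 4.200e-04 m²
R₂ = (1.68×10^-8)(267)/(4.200e-04) = 0.01068 Ω
R = R₁ + R₂ = 0.131 Ω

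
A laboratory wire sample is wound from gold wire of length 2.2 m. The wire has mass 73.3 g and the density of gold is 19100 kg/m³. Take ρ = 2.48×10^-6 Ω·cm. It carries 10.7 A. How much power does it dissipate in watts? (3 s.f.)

3.58 W

ρ = 2.48×10^-6 Ω·cm = 2.48×10^-8 Ω·m
A = m/(density·L) = 0.0733/(19100×2.2) = 1.7444e-06 m²
R = ρL/A = (2.48×10^-8)(2.2)/(1.7444e-06) = 0.03128 Ω
P = I²R = (10.7)² × 0.03128 = 3.58 W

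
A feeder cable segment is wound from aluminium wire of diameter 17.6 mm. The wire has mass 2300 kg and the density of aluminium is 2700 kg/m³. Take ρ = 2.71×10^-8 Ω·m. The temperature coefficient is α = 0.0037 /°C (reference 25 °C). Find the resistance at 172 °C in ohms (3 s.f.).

0.602 Ω

A = π(d/2)² = π(8.8000e-03 m)² = 2.4328e-04 m²
L = m/(density·A) = 2300/(2700×2.4328e-04) = 3501 m
R = ρL/A = (2.71×10^-8)(3501)/(2.4328e-04) = 0.39 Ω
R(172 °C) = 0.39 × (1 + 0.0037×147) = 0.602 Ω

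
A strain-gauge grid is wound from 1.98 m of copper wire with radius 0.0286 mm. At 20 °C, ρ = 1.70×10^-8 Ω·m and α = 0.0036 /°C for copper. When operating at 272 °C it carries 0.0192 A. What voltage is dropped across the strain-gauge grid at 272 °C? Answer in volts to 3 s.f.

0.480 V

A = πr² = π(2.8600e-05 m)² = 2.570e-09 m²
R₍20₎ = ρL/A = (1.70×10^-8)(1.98)/(2.570e-09) = 13.1 Ω
R₍272₎ = R₍20₎(1 + αΔT) = 13.1 × (1 + 0.0036×252) = 24.98 Ω
V = IR = 0.0192 × 24.98 = 0.480 V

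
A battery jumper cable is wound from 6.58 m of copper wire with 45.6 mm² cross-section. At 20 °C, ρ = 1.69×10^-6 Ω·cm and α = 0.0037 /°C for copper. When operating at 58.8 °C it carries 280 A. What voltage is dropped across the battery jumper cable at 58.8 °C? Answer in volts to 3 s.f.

ρ = 1.69×10^-6 Ω·cm = 1.69×10^-8 Ω·m
A = 45.6 mm² = 4.560e-05 m²
R₍20₎ = ρL/A = (1.69×10^-8)(6.58)/(4.560e-05) = 0.002439 Ω
R₍58.8₎ = R₍20₎(1 + αΔT) = 0.002439 × (1 + 0.0037×38.8) = 0.002789 Ω
V = IR = 280 × 0.002789 = 0.781 V

0.781 V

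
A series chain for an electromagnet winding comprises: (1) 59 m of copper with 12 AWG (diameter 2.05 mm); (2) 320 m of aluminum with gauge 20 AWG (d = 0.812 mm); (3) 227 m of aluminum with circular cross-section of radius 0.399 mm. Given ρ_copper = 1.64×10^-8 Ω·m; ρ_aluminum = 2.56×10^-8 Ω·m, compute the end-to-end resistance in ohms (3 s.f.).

27.7 Ω

Seg 1: A = π(2.05/2 mm)² = π(1.0250e-03 m)² = 3.301e-06 m²
R_1 = (1.64×10^-8)(59)/(3.301e-06) = 0.2932 Ω
Seg 2: A = π(0.812/2 mm)² = π(4.0600e-04 m)² = 5.178e-07 m²
R_2 = (2.56×10^-8)(320)/(5.178e-07) = 15.82 Ω
Seg 3: A = πr² = π(3.9900e-04 m)² = 5.001e-07 m²
R_3 = (2.56×10^-8)(227)/(5.001e-07) = 11.62 Ω
R_total = R_1 + R_2 + R_3 = 27.7 Ω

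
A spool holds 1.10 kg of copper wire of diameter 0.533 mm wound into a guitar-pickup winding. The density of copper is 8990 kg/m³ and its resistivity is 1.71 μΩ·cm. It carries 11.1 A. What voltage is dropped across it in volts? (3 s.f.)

467 V

ρ = 1.71 μΩ·cm = 1.71×10^-8 Ω·m
A = π(d/2)² = π(2.6650e-04 m)² = 2.2312e-07 m²
L = m/(density·A) = 1.1/(8990×2.2312e-07) = 548.4 m
R = ρL/A = (1.71×10^-8)(548.4)/(2.2312e-07) = 42.03 Ω
V = IR = 11.1 × 42.03 = 467 V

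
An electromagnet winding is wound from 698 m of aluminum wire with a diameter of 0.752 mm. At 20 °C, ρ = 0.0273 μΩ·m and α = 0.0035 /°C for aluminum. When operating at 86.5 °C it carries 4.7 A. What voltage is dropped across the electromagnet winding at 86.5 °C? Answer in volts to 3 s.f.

249 V

ρ = 0.0273 μΩ·m = 2.73×10^-8 Ω·m
A = π(d/2)² = π(3.7600e-04 m)² = 4.441e-07 m²
R₍20₎ = ρL/A = (2.73×10^-8)(698)/(4.441e-07) = 42.9 Ω
R₍86.5₎ = R₍20₎(1 + αΔT) = 42.9 × (1 + 0.0035×66.5) = 52.89 Ω
V = IR = 4.7 × 52.89 = 249 V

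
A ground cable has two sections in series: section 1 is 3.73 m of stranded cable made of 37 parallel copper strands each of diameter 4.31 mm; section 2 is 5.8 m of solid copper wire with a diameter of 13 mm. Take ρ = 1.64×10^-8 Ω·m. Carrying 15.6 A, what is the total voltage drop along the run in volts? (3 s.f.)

Section 1: A_strand = π(2.1550e-03)² = 1.459e-05 m²; R₁ = ρL/(N·A_s) = (1.64×10^-8)(3.73)/(37×1.459e-05) = 1.133×10^-4 Ω
Section 2: A = π(d/2)² = π(6.5000e-03 m)² = 1.327e-04 m²
R₂ = (1.64×10^-8)(5.8)/(1.327e-04) = 7.166×10^-4 Ω
R = R₁ + R₂ = 8.300×10^-4 Ω
V = IR = 15.6 × 8.300×10^-4 = 0.0129 V

0.0129 V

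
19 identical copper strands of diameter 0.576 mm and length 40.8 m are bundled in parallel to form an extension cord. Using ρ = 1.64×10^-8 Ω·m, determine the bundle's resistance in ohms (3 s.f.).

0.135 Ω

A_strand = π(2.8800e-04 m)² = 2.606e-07 m²
R_strand = ρL/A = (1.64×10^-8)(40.8)/(2.606e-07) = 2.568 Ω
R_total = R_strand/N = 2.568/19 = 0.135 Ω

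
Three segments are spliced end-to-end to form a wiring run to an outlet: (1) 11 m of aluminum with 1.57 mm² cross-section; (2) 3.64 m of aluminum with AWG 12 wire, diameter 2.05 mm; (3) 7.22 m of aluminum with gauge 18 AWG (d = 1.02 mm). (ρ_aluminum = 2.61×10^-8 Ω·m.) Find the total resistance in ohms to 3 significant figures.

Seg 1: A = 1.57 mm² = 1.570e-06 m²
R_1 = (2.61×10^-8)(11)/(1.570e-06) = 0.1829 Ω
Seg 2: A = π(2.05/2 mm)² = π(1.0250e-03 m)² = 3.301e-06 m²
R_2 = (2.61×10^-8)(3.64)/(3.301e-06) = 0.02878 Ω
Seg 3: A = π(1.02/2 mm)² = π(5.1000e-04 m)² = 8.171e-07 m²
R_3 = (2.61×10^-8)(7.22)/(8.171e-07) = 0.2306 Ω
R_total = R_1 + R_2 + R_3 = 0.442 Ω

0.442 Ω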